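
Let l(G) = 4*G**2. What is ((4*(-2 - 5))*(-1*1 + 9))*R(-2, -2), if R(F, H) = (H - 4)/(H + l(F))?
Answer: 96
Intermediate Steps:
R(F, H) = (-4 + H)/(H + 4*F**2) (R(F, H) = (H - 4)/(H + 4*F**2) = (-4 + H)/(H + 4*F**2))
((4*(-2 - 5))*(-1*1 + 9))*R(-2, -2) = ((4*(-2 - 5))*(-1*1 + 9))*((-4 - 2)/(-2 + 4*(-2)**2)) = ((4*(-7))*(-1 + 9))*(-6/(-2 + 4*4)) = (-28*8)*(-6/(-2 + 16)) = -224*(-6)/14 = -16*(-6) = -224*(-3/7) = 96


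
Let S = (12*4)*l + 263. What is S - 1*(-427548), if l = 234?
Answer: 439043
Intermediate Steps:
S = 11495 (S = (12*4)*234 + 263 = 48*234 + 263 = 11232 + 263 = 11495)
S - 1*(-427548) = 11495 - 1*(-427548) = 11495 + 427548 = 439043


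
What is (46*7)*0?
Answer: 0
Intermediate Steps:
(46*7)*0 = 322*0 = 0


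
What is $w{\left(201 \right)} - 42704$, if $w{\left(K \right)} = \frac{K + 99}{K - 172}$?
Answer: $- \frac{1238116}{29} \approx -42694.0$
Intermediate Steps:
$w{\left(K \right)} = \frac{99 + K}{-172 + K}$
$w{\left(201 \right)} - 42704 = \frac{99 + 201}{-172 + 201} - 42704 = \frac{1}{29} \cdot 300 - 42704 = \frac{300}{29} - 42704 = - \frac{1238116}{29}$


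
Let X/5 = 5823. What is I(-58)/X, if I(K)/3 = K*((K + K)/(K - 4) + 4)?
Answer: -10556/300855 ≈ -0.035087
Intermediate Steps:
X = 29115 (X = 5*5823 = 29115)
I(K) = 3*K*(4 + 2*K/(-4 + K)) (I(K) = 3*(K*((K + K)/(K - 4) + 4)) = 3*(K*((2*K)/(-4 + K) + 4)) = 3*(K*(2*K/(-4 + K) + 4)) = 3*(K*(4 + 2*K/(-4 + K))) = 3*K*(4 + 2*K/(-4 + K)))
I(-58)/X = (6*(-58)*(-8 + 3*(-58))/(-4 - 58))/29115 = (6*(-58)*(-8 - 174)/(-62))*(1/29115) = (6*(-58)*(-1/62)*(-182))*(1/29115) = -31668/31*1/29115 = -10556/300855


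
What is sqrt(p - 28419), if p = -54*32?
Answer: I*sqrt(30147) ≈ 173.63*I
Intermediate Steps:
p = -1728
sqrt(p - 28419) = sqrt(-1728 - 28419) = sqrt(-30147) = I*sqrt(30147)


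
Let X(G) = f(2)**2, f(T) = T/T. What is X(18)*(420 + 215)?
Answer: 635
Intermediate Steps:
f(T) = 1
X(G) = 1 (X(G) = 1**2 = 1)
X(18)*(420 + 215) = 1*(420 + 215) = 1*635 = 635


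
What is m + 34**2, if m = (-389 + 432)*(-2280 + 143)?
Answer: -90735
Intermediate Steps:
m = -91891 (m = 43*(-2137) = -91891)
m + 34**2 = -91891 + 34**2 = -91891 + 1156 = -90735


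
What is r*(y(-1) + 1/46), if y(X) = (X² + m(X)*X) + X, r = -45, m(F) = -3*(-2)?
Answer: 12375/46 ≈ 269.02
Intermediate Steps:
m(F) = 6
y(X) = X² + 7*X (y(X) = (X² + 6*X) + X = X² + 7*X)
r*(y(-1) + 1/46) = -45*(-(7 - 1) + 1/46) = -45*(-1*6 + 1/46) = -45*(-6 + 1/46) = -45*(-275/46) = 12375/46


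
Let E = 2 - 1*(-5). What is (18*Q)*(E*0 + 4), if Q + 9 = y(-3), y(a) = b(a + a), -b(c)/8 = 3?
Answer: -2376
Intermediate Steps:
b(c) = -24 (b(c) = -8*3 = -24)
y(a) = -24
E = 7 (E = 2 + 5 = 7)
Q = -33 (Q = -9 - 24 = -33)
(18*Q)*(E*0 + 4) = (18*(-33))*(7*0 + 4) = -594*(0 + 4) = -594*4 = -2376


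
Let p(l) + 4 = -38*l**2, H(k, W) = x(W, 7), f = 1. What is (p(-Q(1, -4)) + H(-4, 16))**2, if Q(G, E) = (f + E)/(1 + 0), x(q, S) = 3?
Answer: 117649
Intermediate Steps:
H(k, W) = 3
Q(G, E) = 1 + E (Q(G, E) = (1 + E)/(1 + 0) = (1 + E)/1 = (1 + E)*1 = 1 + E)
p(l) = -4 - 38*l**2
(p(-Q(1, -4)) + H(-4, 16))**2 = ((-4 - 38*(1 - 4)**2) + 3)**2 = ((-4 - 38*(-1*(-3))**2) + 3)**2 = ((-4 - 38*3**2) + 3)**2 = ((-4 - 38*9) + 3)**2 = ((-4 - 342) + 3)**2 = (-346 + 3)**2 = (-343)**2 = 117649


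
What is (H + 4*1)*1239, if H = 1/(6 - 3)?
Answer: 5369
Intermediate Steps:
H = ⅓ (H = 1/3 = ⅓ ≈ 0.33333)
(H + 4*1)*1239 = (⅓ + 4*1)*1239 = (⅓ + 4)*1239 = (13/3)*1239 = 5369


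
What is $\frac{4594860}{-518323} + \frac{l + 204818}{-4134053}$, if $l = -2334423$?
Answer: $- \frac{17891571515165}{2142774753119} \approx -8.3497$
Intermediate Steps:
$\frac{4594860}{-518323} + \frac{l + 204818}{-4134053} = \frac{4594860}{-518323} + \frac{-2334423 + 204818}{-4134053} = 4594860 \left(- \frac{1}{518323}\right) - - \frac{2129605}{4134053} = - \frac{4594860}{518323} + \frac{2129605}{4134053} = - \frac{17891571515165}{2142774753119}$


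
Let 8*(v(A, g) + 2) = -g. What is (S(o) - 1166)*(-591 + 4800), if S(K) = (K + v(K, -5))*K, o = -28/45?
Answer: -6618325601/1350 ≈ -4.9025e+6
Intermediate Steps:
v(A, g) = -2 - g/8 (v(A, g) = -2 + (-g)/8 = -2 - g/8)
o = -28/45 (o = -28*1/45 = -28/45 ≈ -0.62222)
S(K) = K*(-11/8 + K) (S(K) = (K + (-2 - ⅛*(-5)))*K = (K + (-2 + 5/8))*K = (K - 11/8)*K = (-11/8 + K)*K = K*(-11/8 + K))
(S(o) - 1166)*(-591 + 4800) = ((⅛)*(-28/45)*(-11 + 8*(-28/45)) - 1166)*(-591 + 4800) = ((⅛)*(-28/45)*(-11 - 224/45) - 1166)*4209 = ((⅛)*(-28/45)*(-719/45) - 1166)*4209 = (5033/4050 - 1166)*4209 = -4717267/4050*4209 = -6618325601/1350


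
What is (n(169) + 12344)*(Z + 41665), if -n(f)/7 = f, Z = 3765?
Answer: 507044230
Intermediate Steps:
n(f) = -7*f
(n(169) + 12344)*(Z + 41665) = (-7*169 + 12344)*(3765 + 41665) = (-1183 + 12344)*45430 = 11161*45430 = 507044230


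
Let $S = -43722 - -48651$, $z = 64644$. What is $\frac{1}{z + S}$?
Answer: $\frac{1}{69573} \approx 1.4373 \cdot 10^{-5}$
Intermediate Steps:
$S = 4929$ ($S = -43722 + 48651 = 4929$)
$\frac{1}{z + S} = \frac{1}{64644 + 4929} = \frac{1}{69573}$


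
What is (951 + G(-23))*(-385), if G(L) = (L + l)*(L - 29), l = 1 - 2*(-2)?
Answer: -726495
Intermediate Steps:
l = 5 (l = 1 + 4 = 5)
G(L) = (-29 + L)*(5 + L) (G(L) = (L + 5)*(L - 29) = (5 + L)*(-29 + L) = (-29 + L)*(5 + L))
(951 + G(-23))*(-385) = (951 + (-145 + (-23)² - 24*(-23)))*(-385) = (951 + (-145 + 529 + 552))*(-385) = (951 + 936)*(-385) = 1887*(-385) = -726495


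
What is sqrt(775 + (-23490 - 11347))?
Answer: I*sqrt(34062) ≈ 184.56*I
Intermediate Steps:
sqrt(775 + (-23490 - 11347)) = sqrt(775 - 34837) = sqrt(-34062) = I*sqrt(34062)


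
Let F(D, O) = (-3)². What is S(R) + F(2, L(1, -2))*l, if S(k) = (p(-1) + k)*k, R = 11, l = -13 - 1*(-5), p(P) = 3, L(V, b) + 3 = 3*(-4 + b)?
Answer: 82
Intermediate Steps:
L(V, b) = -15 + 3*b (L(V, b) = -3 + 3*(-4 + b) = -3 + (-12 + 3*b) = -15 + 3*b)
F(D, O) = 9
l = -8 (l = -13 + 5 = -8)
S(k) = k*(3 + k) (S(k) = (3 + k)*k = k*(3 + k))
S(R) + F(2, L(1, -2))*l = 11*(3 + 11) + 9*(-8) = 11*14 - 72 = 154 - 72 = 82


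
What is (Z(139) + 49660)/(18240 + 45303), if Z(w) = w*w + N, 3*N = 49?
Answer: 206992/190629 ≈ 1.0858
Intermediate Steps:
N = 49/3 (N = (1/3)*49 = 49/3 ≈ 16.333)
Z(w) = 49/3 + w**2 (Z(w) = w*w + 49/3 = w**2 + 49/3 = 49/3 + w**2)
(Z(139) + 49660)/(18240 + 45303) = ((49/3 + 139**2) + 49660)/(18240 + 45303) = ((49/3 + 19321) + 49660)/63543 = (58012/3 + 49660)*(1/63543) = (206992/3)*(1/63543) = 206992/190629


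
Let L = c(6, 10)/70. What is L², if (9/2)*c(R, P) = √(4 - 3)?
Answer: 1/99225 ≈ 1.0078e-5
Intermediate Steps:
c(R, P) = 2/9 (c(R, P) = 2*√(4 - 3)/9 = 2*√1/9 = (2/9)*1 = 2/9)
L = 1/315 (L = (2/9)/70 = (2/9)*(1/70) = 1/315 ≈ 0.0031746)
L² = (1/315)² = 1/99225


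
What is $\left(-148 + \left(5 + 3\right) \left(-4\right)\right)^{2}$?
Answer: $32400$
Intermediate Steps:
$\left(-148 + \left(5 + 3\right) \left(-4\right)\right)^{2} = \left(-148 + 8 \left(-4\right)\right)^{2} = \left(-148 - 32\right)^{2} = \left(-180\right)^{2} = 32400$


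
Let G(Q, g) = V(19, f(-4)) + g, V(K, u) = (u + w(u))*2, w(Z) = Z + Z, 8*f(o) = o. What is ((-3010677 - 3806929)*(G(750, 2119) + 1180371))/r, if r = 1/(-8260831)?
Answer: 66596592948185067382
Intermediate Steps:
f(o) = o/8
w(Z) = 2*Z
V(K, u) = 6*u (V(K, u) = (u + 2*u)*2 = (3*u)*2 = 6*u)
G(Q, g) = -3 + g (G(Q, g) = 6*((1/8)*(-4)) + g = 6*(-1/2) + g = -3 + g)
r = -1/8260831 ≈ -1.2105e-7
((-3010677 - 3806929)*(G(750, 2119) + 1180371))/r = ((-3010677 - 3806929)*((-3 + 2119) + 1180371))/(-1/8260831) = -6817606*(2116 + 1180371)*(-8260831) = -6817606*1182487*(-8260831) = -8061730466122*(-8260831) = 66596592948185067382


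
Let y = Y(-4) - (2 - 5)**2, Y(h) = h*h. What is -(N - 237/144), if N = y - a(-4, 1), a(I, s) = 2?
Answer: -161/48 ≈ -3.3542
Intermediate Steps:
Y(h) = h**2
y = 7 (y = (-4)**2 - (2 - 5)**2 = 16 - 1*(-3)**2 = 16 - 1*9 = 16 - 9 = 7)
N = 5 (N = 7 - 1*2 = 7 - 2 = 5)
-(N - 237/144) = -(5 - 237/144) = -(5 - 79*1/48) = -(5 - 79/48) = -1*161/48 = -161/48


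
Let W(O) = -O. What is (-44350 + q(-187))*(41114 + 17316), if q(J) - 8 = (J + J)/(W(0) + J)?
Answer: -2590786200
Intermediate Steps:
q(J) = 10 (q(J) = 8 + (J + J)/(-1*0 + J) = 8 + (2*J)/(0 + J) = 8 + (2*J)/J = 8 + 2 = 10)
(-44350 + q(-187))*(41114 + 17316) = (-44350 + 10)*(41114 + 17316) = -44340*58430 = -2590786200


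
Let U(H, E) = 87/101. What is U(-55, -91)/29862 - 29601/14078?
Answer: -7439768873/3538343403 ≈ -2.1026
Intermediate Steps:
U(H, E) = 87/101 (U(H, E) = 87*(1/101) = 87/101)
U(-55, -91)/29862 - 29601/14078 = (87/101)/29862 - 29601/14078 = (87/101)*(1/29862) - 29601*1/14078 = 29/1005354 - 29601/14078 = -7439768873/3538343403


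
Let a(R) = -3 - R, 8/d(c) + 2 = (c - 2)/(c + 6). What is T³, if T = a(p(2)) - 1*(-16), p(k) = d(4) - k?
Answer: 5359375/729 ≈ 7351.7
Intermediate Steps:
d(c) = 8/(-2 + (-2 + c)/(6 + c)) (d(c) = 8/(-2 + (c - 2)/(c + 6)) = 8/(-2 + (-2 + c)/(6 + c)))
p(k) = -40/9 - k (p(k) = 8*(-6 - 1*4)/(14 + 4) - k = 8*(-6 - 4)/18 - k = 8*(1/18)*(-10) - k = -40/9 - k)
T = 175/9 (T = (-3 - (-40/9 - 1*2)) - 1*(-16) = (-3 - (-40/9 - 2)) + 16 = (-3 - 1*(-58/9)) + 16 = (-3 + 58/9) + 16 = 31/9 + 16 = 175/9 ≈ 19.444)
T³ = (175/9)³ = 5359375/729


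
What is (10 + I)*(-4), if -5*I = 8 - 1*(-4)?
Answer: -152/5 ≈ -30.400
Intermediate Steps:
I = -12/5 (I = -(8 - 1*(-4))/5 = -(8 + 4)/5 = -1/5*12 = -12/5 ≈ -2.4000)
(10 + I)*(-4) = (10 - 12/5)*(-4) = (38/5)*(-4) = -152/5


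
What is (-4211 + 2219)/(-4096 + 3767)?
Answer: 1992/329 ≈ 6.0547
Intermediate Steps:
(-4211 + 2219)/(-4096 + 3767) = -1992/(-329) = -1992*(-1/329) = 1992/329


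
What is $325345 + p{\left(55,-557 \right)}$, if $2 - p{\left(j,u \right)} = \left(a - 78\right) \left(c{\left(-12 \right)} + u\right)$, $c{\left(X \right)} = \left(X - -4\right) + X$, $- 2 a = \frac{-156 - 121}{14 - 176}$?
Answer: $\frac{90670655}{324} \approx 2.7985 \cdot 10^{5}$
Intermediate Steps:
$a = - \frac{277}{324}$ ($a = - \frac{\left(-156 - 121\right) \frac{1}{14 - 176}}{2} = - \frac{\left(-277\right) \frac{1}{-162}}{2} = - \frac{\left(-277\right) \left(- \frac{1}{162}\right)}{2} = \left(- \frac{1}{2}\right) \frac{277}{162} = - \frac{277}{324} \approx -0.85494$)
$c{\left(X \right)} = 4 + 2 X$ ($c{\left(X \right)} = \left(X + 4\right) + X = \left(4 + X\right) + X = 4 + 2 X$)
$p{\left(j,u \right)} = - \frac{127583}{81} + \frac{25549 u}{324}$ ($p{\left(j,u \right)} = 2 - \left(- \frac{277}{324} - 78\right) \left(\left(4 + 2 \left(-12\right)\right) + u\right) = 2 - - \frac{25549 \left(\left(4 - 24\right) + u\right)}{324} = 2 - - \frac{25549 \left(-20 + u\right)}{324} = 2 - \left(\frac{127745}{81} - \frac{25549 u}{324}\right) = 2 + \left(- \frac{127745}{81} + \frac{25549 u}{324}\right) = - \frac{127583}{81} + \frac{25549 u}{324}$)
$325345 + p{\left(55,-557 \right)} = 325345 + \left(- \frac{127583}{81} + \frac{25549}{324} \left(-557\right)\right) = 325345 - \frac{14741125}{324} = \frac{90670655}{324}$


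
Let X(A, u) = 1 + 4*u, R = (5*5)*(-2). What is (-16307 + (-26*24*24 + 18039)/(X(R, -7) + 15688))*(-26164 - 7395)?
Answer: 8570326414976/15661 ≈ 5.4724e+8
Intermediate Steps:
R = -50 (R = 25*(-2) = -50)
(-16307 + (-26*24*24 + 18039)/(X(R, -7) + 15688))*(-26164 - 7395) = (-16307 + (-26*24*24 + 18039)/((1 + 4*(-7)) + 15688))*(-26164 - 7395) = (-16307 + (-624*24 + 18039)/((1 - 28) + 15688))*(-33559) = (-16307 + (-14976 + 18039)/(-27 + 15688))*(-33559) = (-16307 + 3063/15661)*(-33559) = -255380864/15661*(-33559) = 8570326414976/15661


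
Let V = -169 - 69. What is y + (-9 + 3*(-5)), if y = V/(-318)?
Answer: -3697/159 ≈ -23.252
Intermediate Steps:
V = -238
y = 119/159 (y = -238/(-318) = -238*(-1/318) = 119/159 ≈ 0.74843)
y + (-9 + 3*(-5)) = 119/159 + (-9 + 3*(-5)) = 119/159 + (-9 - 15) = 119/159 - 24 = -3697/159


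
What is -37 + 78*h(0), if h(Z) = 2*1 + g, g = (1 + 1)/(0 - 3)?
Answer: 67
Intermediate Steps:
g = -2/3 (g = 2/(-3) = 2*(-1/3) = -2/3 ≈ -0.66667)
h(Z) = 4/3 (h(Z) = 2*1 - 2/3 = 2 - 2/3 = 4/3)
-37 + 78*h(0) = -37 + 78*(4/3) = -37 + 104 = 67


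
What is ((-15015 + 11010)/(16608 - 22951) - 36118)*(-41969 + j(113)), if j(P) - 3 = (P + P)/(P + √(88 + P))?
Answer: 60412044895938675/39859412 + 25887448997*√201/39859412 ≈ 1.5156e+9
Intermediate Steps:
j(P) = 3 + 2*P/(P + √(88 + P)) (j(P) = 3 + (P + P)/(P + √(88 + P)) = 3 + (2*P)/(P + √(88 + P)) = 3 + 2*P/(P + √(88 + P)))
((-15015 + 11010)/(16608 - 22951) - 36118)*(-41969 + j(113)) = ((-15015 + 11010)/(16608 - 22951) - 36118)*(-41969 + (3*√(88 + 113) + 5*113)/(113 + √(88 + 113))) = (-4005/(-6343) - 36118)*(-41969 + (3*√201 + 565)/(113 + √201)) = (-4005*(-1/6343) - 36118)*(-41969 + (565 + 3*√201)/(113 + √201)) = (4005/6343 - 36118)*(-41969 + (565 + 3*√201)/(113 + √201)) = -229092469*(-41969 + (565 + 3*√201)/(113 + √201))/6343 = 9614781831461/6343 - 229092469*(565 + 3*√201)/(6343*(113 + √201))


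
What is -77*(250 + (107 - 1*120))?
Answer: -18249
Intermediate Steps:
-77*(250 + (107 - 1*120)) = -77*(250 + (107 - 120)) = -77*(250 - 13) = -77*237 = -18249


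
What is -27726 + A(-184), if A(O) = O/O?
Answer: -27725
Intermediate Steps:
A(O) = 1
-27726 + A(-184) = -27726 + 1 = -27725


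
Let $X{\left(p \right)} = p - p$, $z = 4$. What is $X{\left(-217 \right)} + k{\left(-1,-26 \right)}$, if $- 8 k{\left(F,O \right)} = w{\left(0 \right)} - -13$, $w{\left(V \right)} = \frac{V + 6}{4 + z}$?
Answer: $- \frac{55}{32} \approx -1.7188$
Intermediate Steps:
$w{\left(V \right)} = \frac{3}{4} + \frac{V}{8}$ ($w{\left(V \right)} = \frac{V + 6}{4 + 4} = \frac{6 + V}{8} = \left(6 + V\right) \frac{1}{8} = \frac{3}{4} + \frac{V}{8}$)
$X{\left(p \right)} = 0$
$k{\left(F,O \right)} = - \frac{55}{32}$ ($k{\left(F,O \right)} = - \frac{\left(\frac{3}{4} + \frac{1}{8} \cdot 0\right) - -13}{8} = - \frac{\left(\frac{3}{4} + 0\right) + 13}{8} = - \frac{\frac{3}{4} + 13}{8} = \left(- \frac{1}{8}\right) \frac{55}{4} = - \frac{55}{32}$)
$X{\left(-217 \right)} + k{\left(-1,-26 \right)} = 0 - \frac{55}{32} = - \frac{55}{32}$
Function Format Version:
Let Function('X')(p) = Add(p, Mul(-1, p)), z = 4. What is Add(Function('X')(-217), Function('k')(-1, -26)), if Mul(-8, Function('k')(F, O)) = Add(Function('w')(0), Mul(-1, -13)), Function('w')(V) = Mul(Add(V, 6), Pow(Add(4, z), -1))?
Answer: Rational(-55, 32) ≈ -1.7188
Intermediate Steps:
Function('w')(V) = Add(Rational(3, 4), Mul(Rational(1, 8), V)) (Function('w')(V) = Mul(Add(V, 6), Pow(Add(4, 4), -1)) = Mul(Add(6, V), Pow(8, -1)) = Mul(Add(6, V), Rational(1, 8)) = Add(Rational(3, 4), Mul(Rational(1, 8), V)))
Function('X')(p) = 0
Function('k')(F, O) = Rational(-55, 32) (Function('k')(F, O) = Mul(Rational(-1, 8), Add(Add(Rational(3, 4), Mul(Rational(1, 8), 0)), Mul(-1, -13))) = Mul(Rational(-1, 8), Add(Add(Rational(3, 4), 0), 13)) = Mul(Rational(-1, 8), Add(Rational(3, 4), 13)) = Mul(Rational(-1, 8), Rational(55, 4)) = Rational(-55, 32))
Add(Function('X')(-217), Function('k')(-1, -26)) = Add(0, Rational(-55, 32)) = Rational(-55, 32)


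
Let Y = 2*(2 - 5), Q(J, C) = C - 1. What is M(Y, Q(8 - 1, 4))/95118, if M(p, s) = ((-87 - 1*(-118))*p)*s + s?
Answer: -185/31706 ≈ -0.0058349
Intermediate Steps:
Q(J, C) = -1 + C
Y = -6 (Y = 2*(-3) = -6)
M(p, s) = s + 31*p*s (M(p, s) = ((-87 + 118)*p)*s + s = (31*p)*s + s = 31*p*s + s = s + 31*p*s)
M(Y, Q(8 - 1, 4))/95118 = ((-1 + 4)*(1 + 31*(-6)))/95118 = (3*(1 - 186))*(1/95118) = (3*(-185))*(1/95118) = -555*1/95118 = -185/31706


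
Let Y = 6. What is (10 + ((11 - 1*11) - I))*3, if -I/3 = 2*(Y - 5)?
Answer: 48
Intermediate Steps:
I = -6 (I = -6*(6 - 5) = -6 ≈ -6.0000)
(10 + ((11 - 1*11) - I))*3 = (10 + ((11 - 1*11) - 1*(-6)))*3 = (10 + ((11 - 11) + 6))*3 = (10 + (0 + 6))*3 = (10 + 6)*3 = 16*3 = 48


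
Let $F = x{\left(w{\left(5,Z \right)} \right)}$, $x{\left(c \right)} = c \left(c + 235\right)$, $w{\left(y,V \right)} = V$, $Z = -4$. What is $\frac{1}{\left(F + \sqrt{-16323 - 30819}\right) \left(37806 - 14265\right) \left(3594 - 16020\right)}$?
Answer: $\frac{11}{3137344680807} + \frac{i \sqrt{582}}{29281883687532} \approx 3.5062 \cdot 10^{-12} + 8.2388 \cdot 10^{-13} i$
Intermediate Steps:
$x{\left(c \right)} = c \left(235 + c\right)$
$F = -924$ ($F = - 4 \left(235 - 4\right) = \left(-4\right) 231 = -924$)
$\frac{1}{\left(F + \sqrt{-16323 - 30819}\right) \left(37806 - 14265\right) \left(3594 - 16020\right)} = \frac{1}{\left(-924 + \sqrt{-16323 - 30819}\right) \left(37806 - 14265\right) \left(3594 - 16020\right)} = \frac{1}{\left(-924 + \sqrt{-47142}\right) 23541 \left(-12426\right)} = \frac{1}{\left(-924 + 9 i \sqrt{582}\right) \left(-292520466\right)} = \frac{1}{-924 + 9 i \sqrt{582}} \left(- \frac{1}{292520466}\right) = - \frac{1}{292520466 \left(-924 + 9 i \sqrt{582}\right)}$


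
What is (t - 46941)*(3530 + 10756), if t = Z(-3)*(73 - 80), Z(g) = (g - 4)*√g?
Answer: -670599126 + 700014*I*√3 ≈ -6.706e+8 + 1.2125e+6*I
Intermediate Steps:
Z(g) = √g*(-4 + g) (Z(g) = (-4 + g)*√g = √g*(-4 + g))
t = 49*I*√3 (t = (√(-3)*(-4 - 3))*(73 - 80) = ((I*√3)*(-7))*(-7) = -7*I*√3*(-7) = 49*I*√3 ≈ 84.87*I)
(t - 46941)*(3530 + 10756) = (49*I*√3 - 46941)*(3530 + 10756) = (-46941 + 49*I*√3)*14286 = -670599126 + 700014*I*√3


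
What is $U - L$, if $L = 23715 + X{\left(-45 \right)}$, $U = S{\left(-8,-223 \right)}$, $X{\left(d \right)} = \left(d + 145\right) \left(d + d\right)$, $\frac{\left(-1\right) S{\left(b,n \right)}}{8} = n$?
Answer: $-12931$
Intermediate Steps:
$S{\left(b,n \right)} = - 8 n$
$X{\left(d \right)} = 2 d \left(145 + d\right)$ ($X{\left(d \right)} = \left(145 + d\right) 2 d = 2 d \left(145 + d\right)$)
$U = 1784$ ($U = \left(-8\right) \left(-223\right) = 1784$)
$L = 14715$ ($L = 23715 + 2 \left(-45\right) \left(145 - 45\right) = 23715 + 2 \left(-45\right) 100 = 23715 - 9000 = 14715$)
$U - L = 1784 - 14715 = -12931$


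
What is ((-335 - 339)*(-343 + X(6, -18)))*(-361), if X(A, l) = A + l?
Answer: -86376470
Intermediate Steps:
((-335 - 339)*(-343 + X(6, -18)))*(-361) = ((-335 - 339)*(-343 + (6 - 18)))*(-361) = -674*(-343 - 12)*(-361) = -674*(-355)*(-361) = 239270*(-361) = -86376470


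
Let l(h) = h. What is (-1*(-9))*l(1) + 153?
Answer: 162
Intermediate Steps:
(-1*(-9))*l(1) + 153 = -1*(-9)*1 + 153 = 9*1 + 153 = 9 + 153 = 162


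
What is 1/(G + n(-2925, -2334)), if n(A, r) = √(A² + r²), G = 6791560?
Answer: 6791560/46125273230419 - 3*√1555909/46125273230419 ≈ 1.4716e-7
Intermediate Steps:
1/(G + n(-2925, -2334)) = 1/(6791560 + √((-2925)² + (-2334)²)) = 1/(6791560 + √(8555625 + 5447556)) = 1/(6791560 + √14003181) = 1/(6791560 + 3*√1555909)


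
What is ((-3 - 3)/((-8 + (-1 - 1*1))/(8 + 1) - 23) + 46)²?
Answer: 100721296/47089 ≈ 2139.0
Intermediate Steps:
((-3 - 3)/((-8 + (-1 - 1*1))/(8 + 1) - 23) + 46)² = (-6/((-8 + (-1 - 1))/9 - 23) + 46)² = (-6/((-8 - 2)*(⅑) - 23) + 46)² = (-6/(-10*⅑ - 23) + 46)² = (-6/(-10/9 - 23) + 46)² = (-6/(-217/9) + 46)² = (-6*(-9/217) + 46)² = (54/217 + 46)² = (10036/217)² = 100721296/47089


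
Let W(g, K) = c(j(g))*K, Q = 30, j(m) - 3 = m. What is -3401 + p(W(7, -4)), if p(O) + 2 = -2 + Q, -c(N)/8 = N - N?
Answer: -3375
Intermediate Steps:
j(m) = 3 + m
c(N) = 0 (c(N) = -8*(N - N) = -8*0 = 0)
W(g, K) = 0 (W(g, K) = 0*K = 0)
p(O) = 26 (p(O) = -2 + (-2 + 30) = -2 + 28 = 26)
-3401 + p(W(7, -4)) = -3401 + 26 = -3375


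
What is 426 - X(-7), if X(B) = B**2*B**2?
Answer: -1975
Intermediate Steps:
X(B) = B**4
426 - X(-7) = 426 - 1*(-7)**4 = 426 - 1*2401 = 426 - 2401 = -1975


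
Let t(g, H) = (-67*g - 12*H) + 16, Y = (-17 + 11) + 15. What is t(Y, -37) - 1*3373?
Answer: -3516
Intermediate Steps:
Y = 9 (Y = -6 + 15 = 9)
t(g, H) = 16 - 67*g - 12*H
t(Y, -37) - 1*3373 = (16 - 67*9 - 12*(-37)) - 1*3373 = (16 - 603 + 444) - 3373 = -143 - 3373 = -3516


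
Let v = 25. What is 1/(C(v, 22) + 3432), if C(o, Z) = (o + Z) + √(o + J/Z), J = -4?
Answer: 5467/19019654 - √3003/133137578 ≈ 0.00028703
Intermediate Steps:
C(o, Z) = Z + o + √(o - 4/Z) (C(o, Z) = (o + Z) + √(o - 4/Z) = (Z + o) + √(o - 4/Z) = Z + o + √(o - 4/Z))
1/(C(v, 22) + 3432) = 1/((22 + 25 + √(25 - 4/22)) + 3432) = 1/((22 + 25 + √(25 - 4*1/22)) + 3432) = 1/((22 + 25 + √(25 - 2/11)) + 3432) = 1/((22 + 25 + √(273/11)) + 3432) = 1/((22 + 25 + √3003/11) + 3432) = 1/((47 + √3003/11) + 3432) = 1/(3479 + √3003/11)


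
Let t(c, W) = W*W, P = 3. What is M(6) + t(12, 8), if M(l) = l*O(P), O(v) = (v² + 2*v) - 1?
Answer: 148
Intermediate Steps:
O(v) = -1 + v² + 2*v
M(l) = 14*l (M(l) = l*(-1 + 3² + 2*3) = l*(-1 + 9 + 6) = l*14 = 14*l)
t(c, W) = W²
M(6) + t(12, 8) = 14*6 + 8² = 84 + 64 = 148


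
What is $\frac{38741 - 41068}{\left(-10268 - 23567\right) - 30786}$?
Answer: $\frac{2327}{64621} \approx 0.03601$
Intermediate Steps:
$\frac{38741 - 41068}{\left(-10268 - 23567\right) - 30786} = - \frac{2327}{-33835 - 30786} = - \frac{2327}{-64621} = \left(-2327\right) \left(- \frac{1}{64621}\right) = \frac{2327}{64621}$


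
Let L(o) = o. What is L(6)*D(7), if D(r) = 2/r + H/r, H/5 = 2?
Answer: 72/7 ≈ 10.286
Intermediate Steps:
H = 10 (H = 5*2 = 10)
D(r) = 12/r (D(r) = 2/r + 10/r = 12/r)
L(6)*D(7) = 6*(12/7) = 72/7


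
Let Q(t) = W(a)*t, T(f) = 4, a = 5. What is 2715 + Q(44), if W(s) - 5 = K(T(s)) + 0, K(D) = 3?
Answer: 3067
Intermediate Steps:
W(s) = 8 (W(s) = 5 + (3 + 0) = 5 + 3 = 8)
Q(t) = 8*t
2715 + Q(44) = 2715 + 8*44 = 2715 + 352 = 3067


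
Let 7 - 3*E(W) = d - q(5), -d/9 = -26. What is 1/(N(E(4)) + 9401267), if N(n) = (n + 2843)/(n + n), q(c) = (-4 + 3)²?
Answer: 452/4249364381 ≈ 1.0637e-7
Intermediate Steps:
q(c) = 1 (q(c) = (-1)² = 1)
d = 234 (d = -9*(-26) = 234)
E(W) = -226/3 (E(W) = 7/3 - (234 - 1*1)/3 = 7/3 - (234 - 1)/3 = 7/3 - ⅓*233 = 7/3 - 233/3 = -226/3)
N(n) = (2843 + n)/(2*n) (N(n) = (2843 + n)/((2*n)) = (2843 + n)*(1/(2*n)) = (2843 + n)/(2*n))
1/(N(E(4)) + 9401267) = 1/((2843 - 226/3)/(2*(-226/3)) + 9401267) = 1/((½)*(-3/226)*(8303/3) + 9401267) = 1/(-8303/452 + 9401267) = 1/(4249364381/452) = 452/4249364381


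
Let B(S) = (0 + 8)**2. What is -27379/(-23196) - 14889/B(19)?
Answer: -85903247/371136 ≈ -231.46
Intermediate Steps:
B(S) = 64 (B(S) = 8**2 = 64)
-27379/(-23196) - 14889/B(19) = -27379/(-23196) - 14889/64 = -27379*(-1/23196) - 14889*1/64 = 27379/23196 - 14889/64 = -85903247/371136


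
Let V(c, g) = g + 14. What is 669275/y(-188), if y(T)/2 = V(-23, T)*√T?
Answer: 669275*I*√47/32712 ≈ 140.26*I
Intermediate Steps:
V(c, g) = 14 + g
y(T) = 2*√T*(14 + T) (y(T) = 2*((14 + T)*√T) = 2*(√T*(14 + T)) = 2*√T*(14 + T))
669275/y(-188) = 669275/((2*√(-188)*(14 - 188))) = 669275/((2*(2*I*√47)*(-174))) = 669275/((-696*I*√47)) = 669275*(I*√47/32712) = 669275*I*√47/32712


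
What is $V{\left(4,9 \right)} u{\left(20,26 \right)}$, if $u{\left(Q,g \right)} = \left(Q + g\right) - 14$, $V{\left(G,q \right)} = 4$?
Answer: $128$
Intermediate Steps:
$u{\left(Q,g \right)} = -14 + Q + g$
$V{\left(4,9 \right)} u{\left(20,26 \right)} = 4 \left(-14 + 20 + 26\right) = 4 \cdot 32 = 128$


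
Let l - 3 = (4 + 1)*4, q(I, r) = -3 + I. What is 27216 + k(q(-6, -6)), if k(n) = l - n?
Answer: 27248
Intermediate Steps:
l = 23 (l = 3 + (4 + 1)*4 = 3 + 5*4 = 3 + 20 = 23)
k(n) = 23 - n
27216 + k(q(-6, -6)) = 27216 + (23 - (-3 - 6)) = 27216 + (23 - 1*(-9)) = 27216 + (23 + 9) = 27216 + 32 = 27248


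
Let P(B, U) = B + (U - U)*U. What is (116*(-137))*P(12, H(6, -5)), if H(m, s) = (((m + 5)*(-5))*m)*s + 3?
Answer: -190704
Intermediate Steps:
H(m, s) = 3 + m*s*(-25 - 5*m) (H(m, s) = (((5 + m)*(-5))*m)*s + 3 = ((-25 - 5*m)*m)*s + 3 = (m*(-25 - 5*m))*s + 3 = m*s*(-25 - 5*m) + 3 = 3 + m*s*(-25 - 5*m))
P(B, U) = B (P(B, U) = B + 0*U = B + 0 = B)
(116*(-137))*P(12, H(6, -5)) = (116*(-137))*12 = -15892*12 = -190704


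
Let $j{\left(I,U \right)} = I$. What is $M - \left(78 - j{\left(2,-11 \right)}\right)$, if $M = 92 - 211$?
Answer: $-195$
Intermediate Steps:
$M = -119$ ($M = 92 - 211 = -119$)
$M - \left(78 - j{\left(2,-11 \right)}\right) = -119 - \left(78 - 2\right) = -119 - 76 = -195$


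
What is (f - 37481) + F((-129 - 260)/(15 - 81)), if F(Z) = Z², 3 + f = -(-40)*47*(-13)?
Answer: -269589623/4356 ≈ -61889.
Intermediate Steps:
f = -24443 (f = -3 - (-40)*47*(-13) = -3 - 40*(-47)*(-13) = -3 + 1880*(-13) = -3 - 24440 = -24443)
(f - 37481) + F((-129 - 260)/(15 - 81)) = (-24443 - 37481) + ((-129 - 260)/(15 - 81))² = -61924 + (-389/(-66))² = -61924 + (-389*(-1/66))² = -61924 + (389/66)² = -61924 + 151321/4356 = -269589623/4356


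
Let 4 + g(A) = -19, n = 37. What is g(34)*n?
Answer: -851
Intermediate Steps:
g(A) = -23 (g(A) = -4 - 19 = -23)
g(34)*n = -23*37 = -851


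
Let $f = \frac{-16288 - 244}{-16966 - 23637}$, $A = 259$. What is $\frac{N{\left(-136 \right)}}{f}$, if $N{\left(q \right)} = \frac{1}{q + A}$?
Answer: $\frac{40603}{2033436} \approx 0.019968$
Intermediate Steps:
$N{\left(q \right)} = \frac{1}{259 + q}$ ($N{\left(q \right)} = \frac{1}{q + 259} = \frac{1}{259 + q}$)
$f = \frac{16532}{40603}$ ($f = - \frac{16532}{-40603} = \left(-16532\right) \left(- \frac{1}{40603}\right) = \frac{16532}{40603} \approx 0.40716$)
$\frac{N{\left(-136 \right)}}{f} = \frac{1}{\left(259 - 136\right) \frac{16532}{40603}} = \frac{1}{123} \cdot \frac{40603}{16532} = \frac{40603}{2033436}$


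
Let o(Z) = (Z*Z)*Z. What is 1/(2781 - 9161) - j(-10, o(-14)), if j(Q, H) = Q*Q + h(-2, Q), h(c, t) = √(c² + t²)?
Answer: -638001/6380 - 2*√26 ≈ -110.20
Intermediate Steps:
o(Z) = Z³ (o(Z) = Z²*Z = Z³)
j(Q, H) = Q² + √(4 + Q²) (j(Q, H) = Q*Q + √((-2)² + Q²) = Q² + √(4 + Q²))
1/(2781 - 9161) - j(-10, o(-14)) = 1/(2781 - 9161) - ((-10)² + √(4 + (-10)²)) = 1/(-6380) - (100 + √(4 + 100)) = -1/6380 - (100 + √104) = -1/6380 - (100 + 2*√26) = -1/6380 + (-100 - 2*√26) = -638001/6380 - 2*√26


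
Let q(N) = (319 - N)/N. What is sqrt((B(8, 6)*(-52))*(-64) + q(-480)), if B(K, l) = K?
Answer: sqrt(383361630)/120 ≈ 163.16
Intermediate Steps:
q(N) = (319 - N)/N
sqrt((B(8, 6)*(-52))*(-64) + q(-480)) = sqrt((8*(-52))*(-64) + (319 - 1*(-480))/(-480)) = sqrt(-416*(-64) - (319 + 480)/480) = sqrt(26624 - 1/480*799) = sqrt(26624 - 799/480) = sqrt(12778721/480) = sqrt(383361630)/120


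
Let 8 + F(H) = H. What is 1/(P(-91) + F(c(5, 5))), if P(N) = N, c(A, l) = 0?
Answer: -1/99 ≈ -0.010101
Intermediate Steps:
F(H) = -8 + H
1/(P(-91) + F(c(5, 5))) = 1/(-91 + (-8 + 0)) = 1/(-91 - 8) = 1/(-99) = -1/99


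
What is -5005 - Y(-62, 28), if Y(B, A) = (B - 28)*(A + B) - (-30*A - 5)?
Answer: -8910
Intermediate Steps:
Y(B, A) = 5 + 30*A + (-28 + B)*(A + B) (Y(B, A) = (-28 + B)*(A + B) - (-5 - 30*A) = (-28 + B)*(A + B) + (5 + 30*A) = 5 + 30*A + (-28 + B)*(A + B))
-5005 - Y(-62, 28) = -5005 - (5 + (-62)**2 - 28*(-62) + 2*28 + 28*(-62)) = -5005 - (5 + 3844 + 1736 + 56 - 1736) = -5005 - 1*3905 = -5005 - 3905 = -8910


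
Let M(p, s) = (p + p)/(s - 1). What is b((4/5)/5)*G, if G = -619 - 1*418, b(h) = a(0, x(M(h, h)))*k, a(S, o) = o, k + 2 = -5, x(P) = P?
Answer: -8296/3 ≈ -2765.3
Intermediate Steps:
M(p, s) = 2*p/(-1 + s) (M(p, s) = (2*p)/(-1 + s) = 2*p/(-1 + s))
k = -7 (k = -2 - 5 = -7)
b(h) = -14*h/(-1 + h) (b(h) = (2*h/(-1 + h))*(-7) = -14*h/(-1 + h))
G = -1037 (G = -619 - 418 = -1037)
b((4/5)/5)*G = -14*(4/5)/5/(-1 + (4/5)/5)*(-1037) = -14*(4*(1/5))*(1/5)/(-1 + (4*(1/5))*(1/5))*(-1037) = -14*(4/5)*(1/5)/(-1 + (4/5)*(1/5))*(-1037) = -14*4/25/(-1 + 4/25)*(-1037) = -14*4/25/(-21/25)*(-1037) = -14*4/25*(-25/21)*(-1037) = (8/3)*(-1037) = -8296/3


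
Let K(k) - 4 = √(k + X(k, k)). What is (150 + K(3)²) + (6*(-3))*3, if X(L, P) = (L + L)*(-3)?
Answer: 97 + 8*I*√15 ≈ 97.0 + 30.984*I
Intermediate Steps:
X(L, P) = -6*L (X(L, P) = (2*L)*(-3) = -6*L)
K(k) = 4 + √5*√(-k) (K(k) = 4 + √(k - 6*k) = 4 + √(-5*k) = 4 + √5*√(-k))
(150 + K(3)²) + (6*(-3))*3 = (150 + (4 + √5*√(-1*3))²) + (6*(-3))*3 = (150 + (4 + √5*√(-3))²) - 18*3 = (150 + (4 + √5*(I*√3))²) - 54 = (150 + (4 + I*√15)²) - 54 = 96 + (4 + I*√15)²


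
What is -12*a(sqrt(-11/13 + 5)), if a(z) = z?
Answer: -36*sqrt(78)/13 ≈ -24.457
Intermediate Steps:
-12*a(sqrt(-11/13 + 5)) = -12*sqrt(-11/13 + 5) = -36*sqrt(78)/13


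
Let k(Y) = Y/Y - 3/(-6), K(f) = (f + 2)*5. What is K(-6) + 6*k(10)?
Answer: -11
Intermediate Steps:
K(f) = 10 + 5*f (K(f) = (2 + f)*5 = 10 + 5*f)
k(Y) = 3/2 (k(Y) = 1 - 3*(-⅙) = 1 + ½ = 3/2)
K(-6) + 6*k(10) = (10 + 5*(-6)) + 6*(3/2) = (10 - 30) + 9 = -20 + 9 = -11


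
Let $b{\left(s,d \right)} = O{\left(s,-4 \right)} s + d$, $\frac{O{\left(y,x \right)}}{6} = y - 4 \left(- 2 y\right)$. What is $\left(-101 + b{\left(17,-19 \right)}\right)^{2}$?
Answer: $239816196$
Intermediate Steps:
$O{\left(y,x \right)} = 54 y$ ($O{\left(y,x \right)} = 6 \left(y - 4 \left(- 2 y\right)\right) = 6 \left(y + 8 y\right) = 6 \cdot 9 y = 54 y$)
$b{\left(s,d \right)} = d + 54 s^{2}$ ($b{\left(s,d \right)} = 54 s s + d = 54 s^{2} + d = d + 54 s^{2}$)
$\left(-101 + b{\left(17,-19 \right)}\right)^{2} = \left(-101 - \left(19 - 54 \cdot 17^{2}\right)\right)^{2} = \left(-101 + \left(-19 + 54 \cdot 289\right)\right)^{2} = \left(-101 + \left(-19 + 15606\right)\right)^{2} = \left(-101 + 15587\right)^{2} = 15486^{2} = 239816196$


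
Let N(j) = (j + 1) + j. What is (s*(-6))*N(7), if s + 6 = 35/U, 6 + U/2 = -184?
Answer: 20835/38 ≈ 548.29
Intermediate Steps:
U = -380 (U = -12 + 2*(-184) = -12 - 368 = -380)
N(j) = 1 + 2*j (N(j) = (1 + j) + j = 1 + 2*j)
s = -463/76 (s = -6 + 35/(-380) = -6 + 35*(-1/380) = -6 - 7/76 = -463/76 ≈ -6.0921)
(s*(-6))*N(7) = (-463/76*(-6))*(1 + 2*7) = 1389*(1 + 14)/38 = (1389/38)*15 = 20835/38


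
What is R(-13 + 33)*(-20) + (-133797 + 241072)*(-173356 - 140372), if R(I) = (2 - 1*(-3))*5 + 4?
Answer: -33655171780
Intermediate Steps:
R(I) = 29 (R(I) = (2 + 3)*5 + 4 = 5*5 + 4 = 25 + 4 = 29)
R(-13 + 33)*(-20) + (-133797 + 241072)*(-173356 - 140372) = 29*(-20) + (-133797 + 241072)*(-173356 - 140372) = -580 + 107275*(-313728) = -580 - 33655171200 = -33655171780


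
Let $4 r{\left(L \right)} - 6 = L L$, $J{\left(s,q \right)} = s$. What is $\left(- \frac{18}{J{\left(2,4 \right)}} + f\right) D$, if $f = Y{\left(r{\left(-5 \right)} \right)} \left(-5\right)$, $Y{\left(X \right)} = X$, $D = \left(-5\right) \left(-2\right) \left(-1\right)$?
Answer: $\frac{955}{2} \approx 477.5$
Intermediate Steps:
$D = -10$ ($D = 10 \left(-1\right) = -10$)
$r{\left(L \right)} = \frac{3}{2} + \frac{L^{2}}{4}$ ($r{\left(L \right)} = \frac{3}{2} + \frac{L L}{4} = \frac{3}{2} + \frac{L^{2}}{4}$)
$f = - \frac{155}{4}$ ($f = \left(\frac{3}{2} + \frac{\left(-5\right)^{2}}{4}\right) \left(-5\right) = \left(\frac{3}{2} + \frac{1}{4} \cdot 25\right) \left(-5\right) = \left(\frac{3}{2} + \frac{25}{4}\right) \left(-5\right) = \frac{31}{4} \left(-5\right) = - \frac{155}{4} \approx -38.75$)
$\left(- \frac{18}{J{\left(2,4 \right)}} + f\right) D = \left(- \frac{18}{2} - \frac{155}{4}\right) \left(-10\right) = \left(\left(-18\right) \frac{1}{2} - \frac{155}{4}\right) \left(-10\right) = \left(-9 - \frac{155}{4}\right) \left(-10\right) = \left(- \frac{191}{4}\right) \left(-10\right) = \frac{955}{2}$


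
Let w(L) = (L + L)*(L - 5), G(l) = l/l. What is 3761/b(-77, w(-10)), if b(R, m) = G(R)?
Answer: 3761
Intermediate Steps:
G(l) = 1
w(L) = 2*L*(-5 + L) (w(L) = (2*L)*(-5 + L) = 2*L*(-5 + L))
b(R, m) = 1
3761/b(-77, w(-10)) = 3761/1 = 3761*1 = 3761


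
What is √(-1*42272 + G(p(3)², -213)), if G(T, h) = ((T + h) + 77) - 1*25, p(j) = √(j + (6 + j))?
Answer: I*√42421 ≈ 205.96*I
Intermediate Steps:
p(j) = √(6 + 2*j)
G(T, h) = 52 + T + h (G(T, h) = (77 + T + h) - 25 = 52 + T + h)
√(-1*42272 + G(p(3)², -213)) = √(-1*42272 + (52 + (√(6 + 2*3))² - 213)) = √(-42272 + (52 + (√(6 + 6))² - 213)) = √(-42272 + (52 + (√12)² - 213)) = √(-42272 + (52 + (2*√3)² - 213)) = √(-42272 + (52 + 12 - 213)) = √(-42272 - 149) = √(-42421) = I*√42421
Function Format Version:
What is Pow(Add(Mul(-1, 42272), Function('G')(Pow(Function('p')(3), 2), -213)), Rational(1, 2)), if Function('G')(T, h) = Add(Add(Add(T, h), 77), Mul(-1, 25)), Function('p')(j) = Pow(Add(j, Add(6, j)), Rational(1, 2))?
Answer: Mul(I, Pow(42421, Rational(1, 2))) ≈ Mul(205.96, I)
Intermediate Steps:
Function('p')(j) = Pow(Add(6, Mul(2, j)), Rational(1, 2))
Function('G')(T, h) = Add(52, T, h) (Function('G')(T, h) = Add(Add(77, T, h), -25) = Add(52, T, h))
Pow(Add(Mul(-1, 42272), Function('G')(Pow(Function('p')(3), 2), -213)), Rational(1, 2)) = Pow(Add(Mul(-1, 42272), Add(52, Pow(Pow(Add(6, Mul(2, 3)), Rational(1, 2)), 2), -213)), Rational(1, 2)) = Pow(Add(-42272, Add(52, Pow(Pow(Add(6, 6), Rational(1, 2)), 2), -213)), Rational(1, 2)) = Pow(Add(-42272, Add(52, Pow(Pow(12, Rational(1, 2)), 2), -213)), Rational(1, 2)) = Pow(Add(-42272, Add(52, Pow(Mul(2, Pow(3, Rational(1, 2))), 2), -213)), Rational(1, 2)) = Pow(Add(-42272, Add(52, 12, -213)), Rational(1, 2)) = Pow(Add(-42272, -149), Rational(1, 2)) = Pow(-42421, Rational(1, 2)) = Mul(I, Pow(42421, Rational(1, 2)))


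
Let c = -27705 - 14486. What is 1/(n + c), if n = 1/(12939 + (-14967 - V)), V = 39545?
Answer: -41573/1754006444 ≈ -2.3702e-5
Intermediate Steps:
n = -1/41573 (n = 1/(12939 + (-14967 - 1*39545)) = 1/(12939 + (-14967 - 39545)) = 1/(12939 - 54512) = 1/(-41573) = -1/41573 ≈ -2.4054e-5)
c = -42191
1/(n + c) = 1/(-1/41573 - 42191) = 1/(-1754006444/41573) = -41573/1754006444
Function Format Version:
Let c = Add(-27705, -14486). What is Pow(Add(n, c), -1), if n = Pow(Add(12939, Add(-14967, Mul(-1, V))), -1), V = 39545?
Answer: Rational(-41573, 1754006444) ≈ -2.3702e-5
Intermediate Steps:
n = Rational(-1, 41573) (n = Pow(Add(12939, Add(-14967, Mul(-1, 39545))), -1) = Pow(Add(12939, Add(-14967, -39545)), -1) = Pow(Add(12939, -54512), -1) = Pow(-41573, -1) = Rational(-1, 41573) ≈ -2.4054e-5)
c = -42191
Pow(Add(n, c), -1) = Pow(Add(Rational(-1, 41573), -42191), -1) = Pow(Rational(-1754006444, 41573), -1) = Rational(-41573, 1754006444)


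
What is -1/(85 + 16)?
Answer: -1/101 ≈ -0.0099010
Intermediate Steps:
-1/(85 + 16) = -1/101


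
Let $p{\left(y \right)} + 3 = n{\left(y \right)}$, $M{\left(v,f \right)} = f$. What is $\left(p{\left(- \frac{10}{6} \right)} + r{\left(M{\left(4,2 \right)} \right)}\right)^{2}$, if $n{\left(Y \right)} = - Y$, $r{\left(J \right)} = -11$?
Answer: $\frac{1369}{9} \approx 152.11$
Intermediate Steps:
$p{\left(y \right)} = -3 - y$
$\left(p{\left(- \frac{10}{6} \right)} + r{\left(M{\left(4,2 \right)} \right)}\right)^{2} = \left(\left(-3 - - \frac{10}{6}\right) - 11\right)^{2} = \left(\left(-3 - \left(-10\right) \frac{1}{6}\right) - 11\right)^{2} = \left(\left(-3 - - \frac{5}{3}\right) - 11\right)^{2} = \left(\left(-3 + \frac{5}{3}\right) - 11\right)^{2} = \left(- \frac{4}{3} - 11\right)^{2} = \left(- \frac{37}{3}\right)^{2} = \frac{1369}{9}$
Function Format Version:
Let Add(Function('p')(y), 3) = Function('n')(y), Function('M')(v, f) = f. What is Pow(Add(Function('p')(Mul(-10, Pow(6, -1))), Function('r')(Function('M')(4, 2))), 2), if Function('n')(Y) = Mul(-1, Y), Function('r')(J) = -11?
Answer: Rational(1369, 9) ≈ 152.11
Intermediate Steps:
Function('p')(y) = Add(-3, Mul(-1, y))
Pow(Add(Function('p')(Mul(-10, Pow(6, -1))), Function('r')(Function('M')(4, 2))), 2) = Pow(Add(Add(-3, Mul(-1, Mul(-10, Pow(6, -1)))), -11), 2) = Pow(Add(Add(-3, Mul(-1, Mul(-10, Rational(1, 6)))), -11), 2) = Pow(Add(Add(-3, Mul(-1, Rational(-5, 3))), -11), 2) = Pow(Add(Add(-3, Rational(5, 3)), -11), 2) = Pow(Add(Rational(-4, 3), -11), 2) = Pow(Rational(-37, 3), 2) = Rational(1369, 9)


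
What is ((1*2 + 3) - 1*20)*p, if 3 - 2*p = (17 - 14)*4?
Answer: 135/2 ≈ 67.500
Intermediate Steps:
p = -9/2 (p = 3/2 - (17 - 14)*4/2 = 3/2 - 3*4/2 = 3/2 - ½*12 = 3/2 - 6 = -9/2 ≈ -4.5000)
((1*2 + 3) - 1*20)*p = ((1*2 + 3) - 1*20)*(-9/2) = ((2 + 3) - 20)*(-9/2) = (5 - 20)*(-9/2) = -15*(-9/2) = 135/2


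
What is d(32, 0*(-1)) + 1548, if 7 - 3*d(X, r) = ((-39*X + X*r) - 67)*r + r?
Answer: 4651/3 ≈ 1550.3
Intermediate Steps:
d(X, r) = 7/3 - r/3 - r*(-67 - 39*X + X*r)/3 (d(X, r) = 7/3 - (((-39*X + X*r) - 67)*r + r)/3 = 7/3 - ((-67 - 39*X + X*r)*r + r)/3 = 7/3 - (r*(-67 - 39*X + X*r) + r)/3 = 7/3 - (r + r*(-67 - 39*X + X*r))/3 = 7/3 + (-r/3 - r*(-67 - 39*X + X*r)/3) = 7/3 - r/3 - r*(-67 - 39*X + X*r)/3)
d(32, 0*(-1)) + 1548 = (7/3 + 22*(0*(-1)) + 13*32*(0*(-1)) - 1/3*32*(0*(-1))**2) + 1548 = (7/3 + 22*0 + 13*32*0 - 1/3*32*0**2) + 1548 = (7/3 + 0 + 0 - 1/3*32*0) + 1548 = (7/3 + 0 + 0 + 0) + 1548 = 7/3 + 1548 = 4651/3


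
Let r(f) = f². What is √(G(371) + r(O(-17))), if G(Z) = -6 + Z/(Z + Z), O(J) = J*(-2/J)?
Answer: I*√6/2 ≈ 1.2247*I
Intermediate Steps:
O(J) = -2
G(Z) = -11/2 (G(Z) = -6 + Z/((2*Z)) = -6 + (1/(2*Z))*Z = -6 + ½ = -11/2)
√(G(371) + r(O(-17))) = √(-11/2 + (-2)²) = √(-11/2 + 4) = √(-3/2) = I*√6/2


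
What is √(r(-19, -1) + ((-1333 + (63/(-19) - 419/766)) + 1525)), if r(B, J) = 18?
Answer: √43663761034/14554 ≈ 14.357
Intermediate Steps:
√(r(-19, -1) + ((-1333 + (63/(-19) - 419/766)) + 1525)) = √(18 + ((-1333 + (63/(-19) - 419/766)) + 1525)) = √(18 + ((-1333 + (63*(-1/19) - 419*1/766)) + 1525)) = √(18 + ((-1333 + (-63/19 - 419/766)) + 1525)) = √(18 + ((-1333 - 56219/14554) + 1525)) = √(18 + (-19456701/14554 + 1525)) = √(18 + 2738149/14554) = √(3000121/14554) = √43663761034/14554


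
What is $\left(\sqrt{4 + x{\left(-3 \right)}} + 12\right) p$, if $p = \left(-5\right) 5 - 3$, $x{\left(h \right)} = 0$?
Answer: $-392$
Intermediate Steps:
$p = -28$ ($p = -25 - 3 = -28$)
$\left(\sqrt{4 + x{\left(-3 \right)}} + 12\right) p = \left(\sqrt{4 + 0} + 12\right) \left(-28\right) = \left(\sqrt{4} + 12\right) \left(-28\right) = \left(2 + 12\right) \left(-28\right) = 14 \left(-28\right) = -392$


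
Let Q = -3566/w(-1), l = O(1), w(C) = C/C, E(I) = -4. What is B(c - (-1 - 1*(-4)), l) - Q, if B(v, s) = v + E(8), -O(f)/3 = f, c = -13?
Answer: 3546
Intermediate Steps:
O(f) = -3*f
w(C) = 1
l = -3 (l = -3*1 = -3)
B(v, s) = -4 + v (B(v, s) = v - 4 = -4 + v)
Q = -3566 (Q = -3566/1 = -3566*1 = -3566)
B(c - (-1 - 1*(-4)), l) - Q = (-4 + (-13 - (-1 - 1*(-4)))) - 1*(-3566) = (-4 + (-13 - (-1 + 4))) + 3566 = (-4 + (-13 - 1*3)) + 3566 = (-4 + (-13 - 3)) + 3566 = (-4 - 16) + 3566 = -20 + 3566 = 3546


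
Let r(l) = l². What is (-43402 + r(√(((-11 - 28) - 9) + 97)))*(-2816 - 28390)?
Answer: 1352873718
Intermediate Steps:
(-43402 + r(√(((-11 - 28) - 9) + 97)))*(-2816 - 28390) = (-43402 + (√(((-11 - 28) - 9) + 97))²)*(-2816 - 28390) = (-43402 + (√((-39 - 9) + 97))²)*(-31206) = (-43402 + (√(-48 + 97))²)*(-31206) = (-43402 + (√49)²)*(-31206) = (-43402 + 7²)*(-31206) = (-43402 + 49)*(-31206) = -43353*(-31206) = 1352873718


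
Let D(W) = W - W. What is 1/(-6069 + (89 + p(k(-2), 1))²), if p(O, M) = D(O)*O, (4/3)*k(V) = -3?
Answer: 1/1852 ≈ 0.00053996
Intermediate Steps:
D(W) = 0
k(V) = -9/4 (k(V) = (¾)*(-3) = -9/4)
p(O, M) = 0 (p(O, M) = 0*O = 0)
1/(-6069 + (89 + p(k(-2), 1))²) = 1/(-6069 + (89 + 0)²) = 1/(-6069 + 89²) = 1/(-6069 + 7921) = 1/1852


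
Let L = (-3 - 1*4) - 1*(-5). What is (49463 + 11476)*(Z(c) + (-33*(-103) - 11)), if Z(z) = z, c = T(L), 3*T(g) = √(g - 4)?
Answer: 206461332 + 20313*I*√6 ≈ 2.0646e+8 + 49757.0*I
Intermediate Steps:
L = -2 (L = (-3 - 4) + 5 = -7 + 5 = -2)
T(g) = √(-4 + g)/3 (T(g) = √(g - 4)/3 = √(-4 + g)/3)
c = I*√6/3 (c = √(-4 - 2)/3 = √(-6)/3 = (I*√6)/3 = I*√6/3 ≈ 0.8165*I)
(49463 + 11476)*(Z(c) + (-33*(-103) - 11)) = (49463 + 11476)*(I*√6/3 + (-33*(-103) - 11)) = 60939*(I*√6/3 + (3399 - 11)) = 60939*(I*√6/3 + 3388) = 60939*(3388 + I*√6/3) = 206461332 + 20313*I*√6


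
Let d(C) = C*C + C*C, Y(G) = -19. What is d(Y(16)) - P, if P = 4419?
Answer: -3697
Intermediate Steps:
d(C) = 2*C² (d(C) = C² + C² = 2*C²)
d(Y(16)) - P = 2*(-19)² - 1*4419 = 2*361 - 4419 = 722 - 4419 = -3697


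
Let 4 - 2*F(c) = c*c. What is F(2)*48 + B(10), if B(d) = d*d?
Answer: 100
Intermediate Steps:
B(d) = d²
F(c) = 2 - c²/2 (F(c) = 2 - c*c/2 = 2 - c²/2)
F(2)*48 + B(10) = (2 - ½*2²)*48 + 10² = (2 - ½*4)*48 + 100 = (2 - 2)*48 + 100 = 0*48 + 100 = 0 + 100 = 100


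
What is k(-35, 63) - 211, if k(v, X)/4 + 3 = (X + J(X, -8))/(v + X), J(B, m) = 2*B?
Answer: -196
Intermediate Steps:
k(v, X) = -12 + 12*X/(X + v) (k(v, X) = -12 + 4*((X + 2*X)/(v + X)) = -12 + 4*((3*X)/(X + v)) = -12 + 4*(3*X/(X + v)) = -12 + 12*X/(X + v))
k(-35, 63) - 211 = -12*(-35)/(63 - 35) - 211 = -12*(-35)/28 - 211 = -12*(-35)*1/28 - 211 = 15 - 211 = -196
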